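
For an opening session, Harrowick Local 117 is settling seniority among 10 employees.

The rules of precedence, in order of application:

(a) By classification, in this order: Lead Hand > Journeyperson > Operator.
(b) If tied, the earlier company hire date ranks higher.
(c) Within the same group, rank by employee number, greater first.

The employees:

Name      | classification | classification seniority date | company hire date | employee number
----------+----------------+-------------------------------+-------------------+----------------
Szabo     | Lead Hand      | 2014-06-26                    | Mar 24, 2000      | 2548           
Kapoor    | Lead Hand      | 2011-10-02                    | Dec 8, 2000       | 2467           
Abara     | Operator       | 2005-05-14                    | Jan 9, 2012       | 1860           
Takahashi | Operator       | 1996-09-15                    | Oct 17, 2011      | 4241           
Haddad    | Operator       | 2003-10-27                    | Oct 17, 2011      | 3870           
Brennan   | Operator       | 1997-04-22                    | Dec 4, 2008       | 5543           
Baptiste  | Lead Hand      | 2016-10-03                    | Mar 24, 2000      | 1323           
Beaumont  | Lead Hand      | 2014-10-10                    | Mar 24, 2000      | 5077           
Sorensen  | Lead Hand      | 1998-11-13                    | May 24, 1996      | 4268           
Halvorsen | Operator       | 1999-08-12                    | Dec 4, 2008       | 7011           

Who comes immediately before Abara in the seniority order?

By classification: Sorensen, Beaumont, Szabo, Baptiste and Kapoor (Lead Hand); then Halvorsen, Brennan, Takahashi, Haddad and Abara (Operator).
Among Sorensen, Beaumont, Szabo, Baptiste and Kapoor, by company hire date (earlier first): Sorensen (May 24, 1996) before Beaumont, Szabo and Baptiste (Mar 24, 2000) before Kapoor (Dec 8, 2000).
Among Beaumont, Szabo and Baptiste, by employee number (higher first): Beaumont (5077) before Szabo (2548) before Baptiste (1323).
Among Halvorsen, Brennan, Takahashi, Haddad and Abara, by company hire date (earlier first): Halvorsen and Brennan (Dec 4, 2008) before Takahashi and Haddad (Oct 17, 2011) before Abara (Jan 9, 2012).
Among Halvorsen and Brennan, by employee number (higher first): Halvorsen (7011) before Brennan (5543).
Among Takahashi and Haddad, by employee number (higher first): Takahashi (4241) before Haddad (3870).
Order: Sorensen, Beaumont, Szabo, Baptiste, Kapoor, Halvorsen, Brennan, Takahashi, Haddad, Abara.

Haddad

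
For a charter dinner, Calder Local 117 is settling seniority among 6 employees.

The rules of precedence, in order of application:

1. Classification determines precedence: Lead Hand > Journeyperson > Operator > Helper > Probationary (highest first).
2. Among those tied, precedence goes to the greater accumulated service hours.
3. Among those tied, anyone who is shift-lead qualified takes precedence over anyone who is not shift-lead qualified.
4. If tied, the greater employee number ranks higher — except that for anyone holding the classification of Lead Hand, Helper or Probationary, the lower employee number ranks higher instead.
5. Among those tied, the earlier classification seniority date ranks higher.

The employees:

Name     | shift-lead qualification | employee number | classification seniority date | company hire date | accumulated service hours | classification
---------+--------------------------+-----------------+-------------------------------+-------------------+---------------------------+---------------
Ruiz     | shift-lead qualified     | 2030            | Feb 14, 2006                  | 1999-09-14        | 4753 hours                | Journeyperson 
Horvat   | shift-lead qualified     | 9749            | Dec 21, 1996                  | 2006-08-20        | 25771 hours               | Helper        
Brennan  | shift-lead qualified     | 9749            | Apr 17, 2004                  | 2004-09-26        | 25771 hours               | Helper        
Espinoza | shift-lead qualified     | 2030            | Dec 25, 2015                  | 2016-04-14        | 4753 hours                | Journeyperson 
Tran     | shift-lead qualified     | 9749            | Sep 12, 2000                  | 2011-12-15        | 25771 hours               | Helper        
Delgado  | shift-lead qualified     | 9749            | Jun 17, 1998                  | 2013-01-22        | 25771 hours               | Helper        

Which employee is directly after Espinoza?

By classification: Ruiz and Espinoza (Journeyperson); then Horvat, Delgado, Tran and Brennan (Helper).
Ruiz and Espinoza both have accumulated service hours 4753 hours, so the next rule applies.
Ruiz and Espinoza are each shift-lead qualified, so the next rule applies.
Ruiz and Espinoza both have employee number 2030, so the next rule applies.
Among Ruiz and Espinoza, by classification seniority date (earlier first): Ruiz (Feb 14, 2006) before Espinoza (Dec 25, 2015).
Horvat, Delgado, Tran and Brennan all have accumulated service hours 25771 hours, so the next rule applies.
Horvat, Delgado, Tran and Brennan are each shift-lead qualified, so the next rule applies.
Horvat, Delgado, Tran and Brennan all have employee number 9749, so the next rule applies.
Among Horvat, Delgado, Tran and Brennan, by classification seniority date (earlier first): Horvat (Dec 21, 1996) before Delgado (Jun 17, 1998) before Tran (Sep 12, 2000) before Brennan (Apr 17, 2004).
Order: Ruiz, Espinoza, Horvat, Delgado, Tran, Brennan.

Horvat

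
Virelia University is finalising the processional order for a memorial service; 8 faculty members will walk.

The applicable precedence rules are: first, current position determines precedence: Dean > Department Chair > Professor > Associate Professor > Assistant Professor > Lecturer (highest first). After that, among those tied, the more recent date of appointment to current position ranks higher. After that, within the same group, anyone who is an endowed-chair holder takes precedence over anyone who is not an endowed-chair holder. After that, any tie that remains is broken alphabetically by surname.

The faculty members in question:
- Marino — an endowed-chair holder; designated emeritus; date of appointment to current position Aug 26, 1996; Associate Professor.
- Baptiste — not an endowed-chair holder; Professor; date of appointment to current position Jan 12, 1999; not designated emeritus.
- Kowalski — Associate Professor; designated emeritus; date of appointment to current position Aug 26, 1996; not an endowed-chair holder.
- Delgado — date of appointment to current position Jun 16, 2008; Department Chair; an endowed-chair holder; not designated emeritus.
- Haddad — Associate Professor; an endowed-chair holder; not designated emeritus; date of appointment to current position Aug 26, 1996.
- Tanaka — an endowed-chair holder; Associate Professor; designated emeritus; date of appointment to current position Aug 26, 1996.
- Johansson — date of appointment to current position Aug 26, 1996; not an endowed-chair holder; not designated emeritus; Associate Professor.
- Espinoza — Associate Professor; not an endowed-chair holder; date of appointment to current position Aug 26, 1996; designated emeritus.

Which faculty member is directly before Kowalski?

Johansson

By current position: Delgado (Department Chair); then Baptiste (Professor); then Haddad, Marino, Tanaka, Espinoza, Johansson and Kowalski (Associate Professor).
Haddad, Marino, Tanaka, Espinoza, Johansson and Kowalski all have date of appointment to current position Aug 26, 1996, so the next rule applies.
Among Haddad, Marino, Tanaka, Espinoza, Johansson and Kowalski, an endowed-chair holder before not an endowed-chair holder: Haddad, Marino and Tanaka (an endowed-chair holder) before Espinoza, Johansson and Kowalski (not an endowed-chair holder).
Among Haddad, Marino and Tanaka, alphabetically by surname: Haddad before Marino before Tanaka.
Among Espinoza, Johansson and Kowalski, alphabetically by surname: Espinoza before Johansson before Kowalski.
Order: Delgado, Baptiste, Haddad, Marino, Tanaka, Espinoza, Johansson, Kowalski.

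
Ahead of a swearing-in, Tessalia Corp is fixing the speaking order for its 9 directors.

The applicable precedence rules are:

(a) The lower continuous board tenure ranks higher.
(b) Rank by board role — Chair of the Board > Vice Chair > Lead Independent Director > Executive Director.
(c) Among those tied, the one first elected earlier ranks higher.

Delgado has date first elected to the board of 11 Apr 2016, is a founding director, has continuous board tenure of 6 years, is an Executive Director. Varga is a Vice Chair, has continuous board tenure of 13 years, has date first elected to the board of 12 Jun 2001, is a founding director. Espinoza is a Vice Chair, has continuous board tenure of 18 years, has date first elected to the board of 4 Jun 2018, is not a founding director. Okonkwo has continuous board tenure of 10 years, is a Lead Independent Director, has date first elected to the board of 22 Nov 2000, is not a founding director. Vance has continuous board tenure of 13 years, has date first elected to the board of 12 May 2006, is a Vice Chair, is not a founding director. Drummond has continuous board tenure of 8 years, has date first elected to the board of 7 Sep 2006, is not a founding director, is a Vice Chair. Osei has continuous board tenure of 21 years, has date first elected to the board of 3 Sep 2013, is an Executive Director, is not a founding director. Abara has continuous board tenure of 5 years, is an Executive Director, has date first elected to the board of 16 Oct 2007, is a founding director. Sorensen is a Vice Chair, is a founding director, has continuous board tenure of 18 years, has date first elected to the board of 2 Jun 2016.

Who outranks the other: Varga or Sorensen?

Varga

By continuous board tenure (lower first): Abara (5 years); then Delgado (6 years); then Drummond (8 years); then Okonkwo (10 years); then Varga and Vance (both 13 years); then Sorensen and Espinoza (both 18 years); then Osei (21 years).
Varga and Vance are each Vice Chair, so the next rule applies.
Among Varga and Vance, by date first elected to the board (earlier first): Varga (12 Jun 2001) before Vance (12 May 2006).
Sorensen and Espinoza are each Vice Chair, so the next rule applies.
Among Sorensen and Espinoza, by date first elected to the board (earlier first): Sorensen (2 Jun 2016) before Espinoza (4 Jun 2018).
So Varga takes precedence.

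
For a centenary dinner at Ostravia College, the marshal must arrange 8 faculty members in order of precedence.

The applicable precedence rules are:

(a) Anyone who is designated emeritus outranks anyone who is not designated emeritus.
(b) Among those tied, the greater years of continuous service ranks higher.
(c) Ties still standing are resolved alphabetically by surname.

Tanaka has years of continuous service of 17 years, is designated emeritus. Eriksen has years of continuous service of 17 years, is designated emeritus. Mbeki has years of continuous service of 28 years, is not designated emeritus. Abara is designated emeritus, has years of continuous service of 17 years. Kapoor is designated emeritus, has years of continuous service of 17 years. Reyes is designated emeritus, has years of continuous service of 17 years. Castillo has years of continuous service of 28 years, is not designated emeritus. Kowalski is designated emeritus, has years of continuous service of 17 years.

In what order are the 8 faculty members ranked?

By the first rule: Abara, Eriksen, Kapoor, Kowalski, Reyes and Tanaka (each designated emeritus); then Castillo and Mbeki (both not designated emeritus).
Abara, Eriksen, Kapoor, Kowalski, Reyes and Tanaka all have years of continuous service 17 years, so the next rule applies.
Among Abara, Eriksen, Kapoor, Kowalski, Reyes and Tanaka, alphabetically by surname: Abara before Eriksen before Kapoor before Kowalski before Reyes before Tanaka.
Castillo and Mbeki both have years of continuous service 28 years, so the next rule applies.
Among Castillo and Mbeki, alphabetically by surname: Castillo before Mbeki.
Full order: Abara, Eriksen, Kapoor, Kowalski, Reyes, Tanaka, Castillo, Mbeki.

Abara, Eriksen, Kapoor, Kowalski, Reyes, Tanaka, Castillo, Mbeki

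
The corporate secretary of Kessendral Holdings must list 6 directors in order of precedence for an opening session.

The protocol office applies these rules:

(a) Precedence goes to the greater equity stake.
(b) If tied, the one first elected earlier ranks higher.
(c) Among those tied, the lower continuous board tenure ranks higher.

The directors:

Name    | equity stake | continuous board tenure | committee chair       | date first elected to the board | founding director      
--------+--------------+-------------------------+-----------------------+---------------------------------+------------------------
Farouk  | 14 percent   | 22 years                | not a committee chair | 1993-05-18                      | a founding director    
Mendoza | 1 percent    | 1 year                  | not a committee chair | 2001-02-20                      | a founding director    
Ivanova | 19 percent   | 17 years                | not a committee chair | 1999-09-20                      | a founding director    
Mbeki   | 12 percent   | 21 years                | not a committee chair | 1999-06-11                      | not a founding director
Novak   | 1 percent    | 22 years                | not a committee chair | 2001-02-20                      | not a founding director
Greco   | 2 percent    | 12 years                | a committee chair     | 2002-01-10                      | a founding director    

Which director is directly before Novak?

By equity stake (higher first): Ivanova (19 percent); then Farouk (14 percent); then Mbeki (12 percent); then Greco (2 percent); then Mendoza and Novak (both 1 percent).
Mendoza and Novak both have date first elected to the board 2001-02-20, so the next rule applies.
Among Mendoza and Novak, by continuous board tenure (lower first): Mendoza (1 year) before Novak (22 years).
Order: Ivanova, Farouk, Mbeki, Greco, Mendoza, Novak.

Mendoza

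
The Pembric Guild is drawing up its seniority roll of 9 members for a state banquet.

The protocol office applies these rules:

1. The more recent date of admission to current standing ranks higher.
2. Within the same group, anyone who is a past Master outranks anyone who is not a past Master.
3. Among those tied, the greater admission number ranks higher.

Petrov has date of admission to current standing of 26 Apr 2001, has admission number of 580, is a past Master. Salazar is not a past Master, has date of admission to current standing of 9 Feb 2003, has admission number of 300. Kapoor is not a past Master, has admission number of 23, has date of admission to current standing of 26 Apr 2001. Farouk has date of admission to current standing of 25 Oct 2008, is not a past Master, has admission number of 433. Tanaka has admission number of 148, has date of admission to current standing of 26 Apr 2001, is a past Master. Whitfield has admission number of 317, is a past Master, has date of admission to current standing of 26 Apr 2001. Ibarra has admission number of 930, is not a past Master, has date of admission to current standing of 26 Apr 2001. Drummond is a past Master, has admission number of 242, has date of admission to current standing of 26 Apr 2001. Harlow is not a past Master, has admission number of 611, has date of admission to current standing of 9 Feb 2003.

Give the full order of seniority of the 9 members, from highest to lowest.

Farouk, Harlow, Salazar, Petrov, Whitfield, Drummond, Tanaka, Ibarra, Kapoor

By date of admission to current standing (later first): Farouk (25 Oct 2008); then Harlow and Salazar (both 9 Feb 2003); then Petrov, Whitfield, Drummond, Tanaka, Ibarra and Kapoor (each 26 Apr 2001).
Harlow and Salazar are each not a past Master, so the next rule applies.
Among Harlow and Salazar, by admission number (higher first): Harlow (611) before Salazar (300).
Among Petrov, Whitfield, Drummond, Tanaka, Ibarra and Kapoor, a past Master before not a past Master: Petrov, Whitfield, Drummond and Tanaka (a past Master) before Ibarra and Kapoor (not a past Master).
Among Petrov, Whitfield, Drummond and Tanaka, by admission number (higher first): Petrov (580) before Whitfield (317) before Drummond (242) before Tanaka (148).
Among Ibarra and Kapoor, by admission number (higher first): Ibarra (930) before Kapoor (23).
Full order: Farouk, Harlow, Salazar, Petrov, Whitfield, Drummond, Tanaka, Ibarra, Kapoor.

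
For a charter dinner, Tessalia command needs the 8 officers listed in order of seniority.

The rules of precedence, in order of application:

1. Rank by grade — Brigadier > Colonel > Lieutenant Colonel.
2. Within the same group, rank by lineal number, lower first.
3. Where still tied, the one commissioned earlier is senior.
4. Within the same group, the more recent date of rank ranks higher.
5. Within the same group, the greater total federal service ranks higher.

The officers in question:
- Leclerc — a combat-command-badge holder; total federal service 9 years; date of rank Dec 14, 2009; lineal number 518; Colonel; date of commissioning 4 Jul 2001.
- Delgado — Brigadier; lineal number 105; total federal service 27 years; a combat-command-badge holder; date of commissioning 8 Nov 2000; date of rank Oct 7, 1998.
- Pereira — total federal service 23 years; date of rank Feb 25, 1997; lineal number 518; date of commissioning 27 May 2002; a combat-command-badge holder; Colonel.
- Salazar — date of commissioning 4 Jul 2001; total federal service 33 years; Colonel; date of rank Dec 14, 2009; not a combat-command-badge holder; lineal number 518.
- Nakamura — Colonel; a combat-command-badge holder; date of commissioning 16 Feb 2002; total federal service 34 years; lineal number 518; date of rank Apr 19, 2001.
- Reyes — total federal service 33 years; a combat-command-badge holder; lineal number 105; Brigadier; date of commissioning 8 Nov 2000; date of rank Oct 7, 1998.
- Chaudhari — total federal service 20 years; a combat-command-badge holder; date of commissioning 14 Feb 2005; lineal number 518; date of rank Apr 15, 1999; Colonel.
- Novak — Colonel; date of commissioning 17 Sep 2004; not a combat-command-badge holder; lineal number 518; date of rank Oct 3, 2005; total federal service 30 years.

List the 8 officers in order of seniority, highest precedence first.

Reyes, Delgado, Salazar, Leclerc, Nakamura, Pereira, Novak, Chaudhari

By grade: Reyes and Delgado (Brigadier); then Salazar, Leclerc, Nakamura, Pereira, Novak and Chaudhari (Colonel).
Reyes and Delgado both have lineal number 105, so the next rule applies.
Reyes and Delgado both have date of commissioning 8 Nov 2000, so the next rule applies.
Reyes and Delgado both have date of rank Oct 7, 1998, so the next rule applies.
Among Reyes and Delgado, by total federal service (higher first): Reyes (33 years) before Delgado (27 years).
Salazar, Leclerc, Nakamura, Pereira, Novak and Chaudhari all have lineal number 518, so the next rule applies.
Among Salazar, Leclerc, Nakamura, Pereira, Novak and Chaudhari, by date of commissioning (earlier first): Salazar and Leclerc (4 Jul 2001) before Nakamura (16 Feb 2002) before Pereira (27 May 2002) before Novak (17 Sep 2004) before Chaudhari (14 Feb 2005).
Salazar and Leclerc both have date of rank Dec 14, 2009, so the next rule applies.
Among Salazar and Leclerc, by total federal service (higher first): Salazar (33 years) before Leclerc (9 years).
Full order: Reyes, Delgado, Salazar, Leclerc, Nakamura, Pereira, Novak, Chaudhari.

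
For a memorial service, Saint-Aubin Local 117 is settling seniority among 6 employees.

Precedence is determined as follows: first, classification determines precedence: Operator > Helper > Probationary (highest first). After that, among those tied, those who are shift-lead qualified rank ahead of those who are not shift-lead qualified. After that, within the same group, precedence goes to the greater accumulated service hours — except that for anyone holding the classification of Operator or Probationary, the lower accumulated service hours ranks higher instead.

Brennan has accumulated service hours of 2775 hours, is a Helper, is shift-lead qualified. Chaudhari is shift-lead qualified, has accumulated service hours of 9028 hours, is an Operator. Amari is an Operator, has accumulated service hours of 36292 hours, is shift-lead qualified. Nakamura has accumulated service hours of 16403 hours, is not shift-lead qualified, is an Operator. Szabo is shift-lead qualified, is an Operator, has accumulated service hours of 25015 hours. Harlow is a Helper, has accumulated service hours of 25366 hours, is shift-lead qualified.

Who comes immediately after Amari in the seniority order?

By classification: Chaudhari, Szabo, Amari and Nakamura (Operator); then Harlow and Brennan (Helper).
Among Chaudhari, Szabo, Amari and Nakamura, shift-lead qualified before not shift-lead qualified: Chaudhari, Szabo and Amari (shift-lead qualified) before Nakamura (not shift-lead qualified).
Among Chaudhari, Szabo and Amari, by accumulated service hours (lower first) (reversed rule for this group): Chaudhari (9028 hours) before Szabo (25015 hours) before Amari (36292 hours).
Harlow and Brennan are each shift-lead qualified, so the next rule applies.
Among Harlow and Brennan, by accumulated service hours (higher first): Harlow (25366 hours) before Brennan (2775 hours).
Order: Chaudhari, Szabo, Amari, Nakamura, Harlow, Brennan.

Nakamura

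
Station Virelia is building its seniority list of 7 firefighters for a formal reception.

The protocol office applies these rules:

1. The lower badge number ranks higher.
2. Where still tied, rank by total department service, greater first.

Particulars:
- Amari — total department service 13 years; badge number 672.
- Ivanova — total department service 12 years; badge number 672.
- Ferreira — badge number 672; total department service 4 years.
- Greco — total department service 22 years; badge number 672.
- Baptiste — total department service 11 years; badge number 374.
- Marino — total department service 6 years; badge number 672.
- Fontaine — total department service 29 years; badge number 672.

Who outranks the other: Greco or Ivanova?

By badge number (lower first): Baptiste (374); then Fontaine, Greco, Amari, Ivanova, Marino and Ferreira (each 672).
Among Fontaine, Greco, Amari, Ivanova, Marino and Ferreira, by total department service (higher first): Fontaine (29 years) before Greco (22 years) before Amari (13 years) before Ivanova (12 years) before Marino (6 years) before Ferreira (4 years).
So Greco takes precedence.

Greco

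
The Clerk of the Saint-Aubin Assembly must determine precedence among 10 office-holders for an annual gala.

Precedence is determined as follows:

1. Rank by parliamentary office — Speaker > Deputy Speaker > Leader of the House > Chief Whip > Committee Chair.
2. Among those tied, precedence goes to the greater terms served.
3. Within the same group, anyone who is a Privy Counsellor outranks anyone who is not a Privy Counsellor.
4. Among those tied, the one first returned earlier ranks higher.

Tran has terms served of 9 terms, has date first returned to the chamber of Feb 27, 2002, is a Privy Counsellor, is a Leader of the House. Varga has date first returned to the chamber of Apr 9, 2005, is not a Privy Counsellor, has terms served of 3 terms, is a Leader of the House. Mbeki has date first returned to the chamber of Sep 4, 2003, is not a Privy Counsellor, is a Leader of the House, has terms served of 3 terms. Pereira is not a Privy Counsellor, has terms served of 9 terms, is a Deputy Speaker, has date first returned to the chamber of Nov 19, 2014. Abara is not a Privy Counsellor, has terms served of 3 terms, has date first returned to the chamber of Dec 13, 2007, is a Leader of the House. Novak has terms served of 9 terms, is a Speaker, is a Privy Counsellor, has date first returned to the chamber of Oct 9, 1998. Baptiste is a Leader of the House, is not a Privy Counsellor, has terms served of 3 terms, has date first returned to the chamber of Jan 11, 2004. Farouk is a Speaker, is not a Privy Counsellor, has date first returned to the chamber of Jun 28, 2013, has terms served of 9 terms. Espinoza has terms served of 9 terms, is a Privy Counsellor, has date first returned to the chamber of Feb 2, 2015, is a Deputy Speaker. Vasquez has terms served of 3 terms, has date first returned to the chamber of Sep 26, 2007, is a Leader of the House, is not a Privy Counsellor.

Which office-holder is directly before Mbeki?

Tran

By parliamentary office: Novak and Farouk (Speaker); then Espinoza and Pereira (Deputy Speaker); then Tran, Mbeki, Baptiste, Varga, Vasquez and Abara (Leader of the House).
Novak and Farouk both have terms served 9 terms, so the next rule applies.
Among Novak and Farouk, a Privy Counsellor before not a Privy Counsellor: Novak (a Privy Counsellor) before Farouk (not a Privy Counsellor).
Espinoza and Pereira both have terms served 9 terms, so the next rule applies.
Among Espinoza and Pereira, a Privy Counsellor before not a Privy Counsellor: Espinoza (a Privy Counsellor) before Pereira (not a Privy Counsellor).
Among Tran, Mbeki, Baptiste, Varga, Vasquez and Abara, by terms served (higher first): Tran (9 terms) before Mbeki, Baptiste, Varga, Vasquez and Abara (3 terms).
Mbeki, Baptiste, Varga, Vasquez and Abara are each not a Privy Counsellor, so the next rule applies.
Among Mbeki, Baptiste, Varga, Vasquez and Abara, by date first returned to the chamber (earlier first): Mbeki (Sep 4, 2003) before Baptiste (Jan 11, 2004) before Varga (Apr 9, 2005) before Vasquez (Sep 26, 2007) before Abara (Dec 13, 2007).
Order: Novak, Farouk, Espinoza, Pereira, Tran, Mbeki, Baptiste, Varga, Vasquez, Abara.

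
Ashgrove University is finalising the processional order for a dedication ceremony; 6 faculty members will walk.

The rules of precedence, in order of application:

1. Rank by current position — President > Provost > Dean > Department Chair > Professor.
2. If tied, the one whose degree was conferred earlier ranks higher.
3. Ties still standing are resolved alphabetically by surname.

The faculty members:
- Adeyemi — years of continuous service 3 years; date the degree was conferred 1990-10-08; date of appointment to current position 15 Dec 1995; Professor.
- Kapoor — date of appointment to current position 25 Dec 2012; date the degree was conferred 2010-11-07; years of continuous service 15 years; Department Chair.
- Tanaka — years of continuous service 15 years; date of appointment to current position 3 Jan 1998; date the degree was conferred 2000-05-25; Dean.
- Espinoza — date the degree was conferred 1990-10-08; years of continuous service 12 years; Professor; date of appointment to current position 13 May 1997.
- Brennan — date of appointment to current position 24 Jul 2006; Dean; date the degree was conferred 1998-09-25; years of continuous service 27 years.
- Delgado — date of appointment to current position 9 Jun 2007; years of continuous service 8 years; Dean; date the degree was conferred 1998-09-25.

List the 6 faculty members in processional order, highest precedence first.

By current position: Brennan, Delgado and Tanaka (Dean); then Kapoor (Department Chair); then Adeyemi and Espinoza (Professor).
Among Brennan, Delgado and Tanaka, by date the degree was conferred (earlier first): Brennan and Delgado (1998-09-25) before Tanaka (2000-05-25).
Among Brennan and Delgado, alphabetically by surname: Brennan before Delgado.
Adeyemi and Espinoza both have date the degree was conferred 1990-10-08, so the next rule applies.
Among Adeyemi and Espinoza, alphabetically by surname: Adeyemi before Espinoza.
Full order: Brennan, Delgado, Tanaka, Kapoor, Adeyemi, Espinoza.

Brennan, Delgado, Tanaka, Kapoor, Adeyemi, Espinoza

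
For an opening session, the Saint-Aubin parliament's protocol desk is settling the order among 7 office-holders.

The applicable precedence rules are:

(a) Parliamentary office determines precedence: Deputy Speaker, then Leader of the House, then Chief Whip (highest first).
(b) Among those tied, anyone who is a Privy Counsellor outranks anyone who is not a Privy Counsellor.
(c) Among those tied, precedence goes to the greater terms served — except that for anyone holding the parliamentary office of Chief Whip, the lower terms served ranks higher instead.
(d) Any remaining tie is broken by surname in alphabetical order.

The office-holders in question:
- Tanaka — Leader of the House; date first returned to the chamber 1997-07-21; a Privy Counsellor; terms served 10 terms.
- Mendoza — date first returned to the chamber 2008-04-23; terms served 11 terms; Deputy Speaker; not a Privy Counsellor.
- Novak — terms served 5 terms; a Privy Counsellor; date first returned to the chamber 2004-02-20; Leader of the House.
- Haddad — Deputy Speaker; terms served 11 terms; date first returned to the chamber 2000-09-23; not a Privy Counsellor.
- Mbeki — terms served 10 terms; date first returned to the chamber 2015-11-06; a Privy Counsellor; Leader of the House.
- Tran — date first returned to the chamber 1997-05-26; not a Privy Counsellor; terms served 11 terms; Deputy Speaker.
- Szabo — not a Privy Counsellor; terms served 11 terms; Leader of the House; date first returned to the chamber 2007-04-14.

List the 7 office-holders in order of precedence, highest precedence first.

By parliamentary office: Haddad, Mendoza and Tran (Deputy Speaker); then Mbeki, Tanaka, Novak and Szabo (Leader of the House).
Haddad, Mendoza and Tran are each not a Privy Counsellor, so the next rule applies.
Haddad, Mendoza and Tran all have terms served 11 terms, so the next rule applies.
Among Haddad, Mendoza and Tran, alphabetically by surname: Haddad before Mendoza before Tran.
Among Mbeki, Tanaka, Novak and Szabo, a Privy Counsellor before not a Privy Counsellor: Mbeki, Tanaka and Novak (a Privy Counsellor) before Szabo (not a Privy Counsellor).
Among Mbeki, Tanaka and Novak, by terms served (higher first): Mbeki and Tanaka (10 terms) before Novak (5 terms).
Among Mbeki and Tanaka, alphabetically by surname: Mbeki before Tanaka.
Full order: Haddad, Mendoza, Tran, Mbeki, Tanaka, Novak, Szabo.

Haddad, Mendoza, Tran, Mbeki, Tanaka, Novak, Szabo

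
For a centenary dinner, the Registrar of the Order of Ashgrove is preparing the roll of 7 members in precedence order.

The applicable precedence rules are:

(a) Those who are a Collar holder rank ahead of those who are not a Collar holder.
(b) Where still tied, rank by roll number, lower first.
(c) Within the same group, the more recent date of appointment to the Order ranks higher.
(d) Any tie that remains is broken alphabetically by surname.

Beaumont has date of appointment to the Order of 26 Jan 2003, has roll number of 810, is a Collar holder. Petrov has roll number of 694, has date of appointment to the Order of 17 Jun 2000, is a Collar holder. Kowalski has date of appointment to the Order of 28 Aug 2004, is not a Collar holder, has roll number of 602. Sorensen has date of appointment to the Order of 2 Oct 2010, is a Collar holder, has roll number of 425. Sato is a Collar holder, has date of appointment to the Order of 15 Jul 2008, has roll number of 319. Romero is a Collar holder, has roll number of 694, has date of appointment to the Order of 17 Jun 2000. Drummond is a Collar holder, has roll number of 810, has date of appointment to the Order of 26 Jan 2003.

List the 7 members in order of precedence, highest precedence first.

Sato, Sorensen, Petrov, Romero, Beaumont, Drummond, Kowalski

By the first rule: Sato, Sorensen, Petrov, Romero, Beaumont and Drummond (each a Collar holder); then Kowalski (not a Collar holder).
Among Sato, Sorensen, Petrov, Romero, Beaumont and Drummond, by roll number (lower first): Sato (319) before Sorensen (425) before Petrov and Romero (694) before Beaumont and Drummond (810).
Petrov and Romero both have date of appointment to the Order 17 Jun 2000, so the next rule applies.
Among Petrov and Romero, alphabetically by surname: Petrov before Romero.
Beaumont and Drummond both have date of appointment to the Order 26 Jan 2003, so the next rule applies.
Among Beaumont and Drummond, alphabetically by surname: Beaumont before Drummond.
Full order: Sato, Sorensen, Petrov, Romero, Beaumont, Drummond, Kowalski.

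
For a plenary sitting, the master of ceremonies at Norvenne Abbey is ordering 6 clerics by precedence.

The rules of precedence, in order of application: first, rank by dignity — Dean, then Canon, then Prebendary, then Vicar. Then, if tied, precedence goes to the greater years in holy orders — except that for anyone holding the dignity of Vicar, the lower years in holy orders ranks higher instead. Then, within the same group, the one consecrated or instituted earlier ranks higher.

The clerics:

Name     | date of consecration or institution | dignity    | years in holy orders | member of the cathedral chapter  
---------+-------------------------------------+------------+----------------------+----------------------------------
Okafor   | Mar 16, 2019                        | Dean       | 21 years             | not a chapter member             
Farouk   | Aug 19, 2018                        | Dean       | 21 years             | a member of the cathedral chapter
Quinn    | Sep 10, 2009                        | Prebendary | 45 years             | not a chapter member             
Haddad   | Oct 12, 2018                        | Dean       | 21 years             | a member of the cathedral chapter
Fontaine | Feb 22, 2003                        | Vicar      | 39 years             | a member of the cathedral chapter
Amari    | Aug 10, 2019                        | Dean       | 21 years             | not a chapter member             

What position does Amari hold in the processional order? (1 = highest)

4

By dignity: Farouk, Haddad, Okafor and Amari (Dean); then Quinn (Prebendary); then Fontaine (Vicar).
Farouk, Haddad, Okafor and Amari all have years in holy orders 21 years, so the next rule applies.
Among Farouk, Haddad, Okafor and Amari, by date of consecration or institution (earlier first): Farouk (Aug 19, 2018) before Haddad (Oct 12, 2018) before Okafor (Mar 16, 2019) before Amari (Aug 10, 2019).
Order: Farouk, Haddad, Okafor, Amari, Quinn, Fontaine. So position 4.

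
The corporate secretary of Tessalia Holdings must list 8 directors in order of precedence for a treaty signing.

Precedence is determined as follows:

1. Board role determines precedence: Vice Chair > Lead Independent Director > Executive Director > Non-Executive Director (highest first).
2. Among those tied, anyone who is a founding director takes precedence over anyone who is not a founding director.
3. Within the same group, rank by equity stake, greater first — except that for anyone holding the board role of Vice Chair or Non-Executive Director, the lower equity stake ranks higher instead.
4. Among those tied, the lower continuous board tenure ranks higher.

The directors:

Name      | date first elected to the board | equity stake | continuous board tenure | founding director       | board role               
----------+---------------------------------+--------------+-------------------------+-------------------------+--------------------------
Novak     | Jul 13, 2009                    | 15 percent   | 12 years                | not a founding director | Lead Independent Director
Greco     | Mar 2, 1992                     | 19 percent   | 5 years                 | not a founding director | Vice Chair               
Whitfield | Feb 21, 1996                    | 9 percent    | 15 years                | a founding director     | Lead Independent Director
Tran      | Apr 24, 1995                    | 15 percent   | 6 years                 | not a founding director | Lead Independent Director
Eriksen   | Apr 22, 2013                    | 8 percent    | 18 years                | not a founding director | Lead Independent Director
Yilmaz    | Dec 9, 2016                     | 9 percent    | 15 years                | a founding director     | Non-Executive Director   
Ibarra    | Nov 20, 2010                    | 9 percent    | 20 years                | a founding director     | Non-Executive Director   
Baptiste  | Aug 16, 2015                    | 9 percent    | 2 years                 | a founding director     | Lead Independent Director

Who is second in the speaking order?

Baptiste

By board role: Greco (Vice Chair); then Baptiste, Whitfield, Tran, Novak and Eriksen (Lead Independent Director); then Yilmaz and Ibarra (Non-Executive Director).
Among Baptiste, Whitfield, Tran, Novak and Eriksen, a founding director before not a founding director: Baptiste and Whitfield (a founding director) before Tran, Novak and Eriksen (not a founding director).
Baptiste and Whitfield both have equity stake 9 percent, so the next rule applies.
Among Baptiste and Whitfield, by continuous board tenure (lower first): Baptiste (2 years) before Whitfield (15 years).
Among Tran, Novak and Eriksen, by equity stake (higher first): Tran and Novak (15 percent) before Eriksen (8 percent).
Among Tran and Novak, by continuous board tenure (lower first): Tran (6 years) before Novak (12 years).
Yilmaz and Ibarra are each a founding director, so the next rule applies.
Yilmaz and Ibarra both have equity stake 9 percent, so the next rule applies.
Among Yilmaz and Ibarra, by continuous board tenure (lower first): Yilmaz (15 years) before Ibarra (20 years).
Order: Greco, Baptiste, Whitfield, Tran, Novak, Eriksen, Yilmaz, Ibarra.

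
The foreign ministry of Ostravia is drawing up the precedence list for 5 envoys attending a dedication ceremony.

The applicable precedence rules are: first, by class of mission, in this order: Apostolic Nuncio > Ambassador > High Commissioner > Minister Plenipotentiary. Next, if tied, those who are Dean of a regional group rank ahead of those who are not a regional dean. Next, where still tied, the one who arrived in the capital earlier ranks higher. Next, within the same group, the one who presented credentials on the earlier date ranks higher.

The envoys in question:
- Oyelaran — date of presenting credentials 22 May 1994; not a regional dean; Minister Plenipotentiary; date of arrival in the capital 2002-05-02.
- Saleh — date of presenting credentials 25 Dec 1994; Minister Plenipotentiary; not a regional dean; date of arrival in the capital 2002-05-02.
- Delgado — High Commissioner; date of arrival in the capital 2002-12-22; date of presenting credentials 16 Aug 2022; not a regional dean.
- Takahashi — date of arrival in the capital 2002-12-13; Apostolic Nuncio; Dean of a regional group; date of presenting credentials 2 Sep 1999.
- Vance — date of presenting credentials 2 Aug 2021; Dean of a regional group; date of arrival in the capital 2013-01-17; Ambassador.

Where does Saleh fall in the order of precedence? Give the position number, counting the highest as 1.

By class of mission: Takahashi (Apostolic Nuncio); then Vance (Ambassador); then Delgado (High Commissioner); then Oyelaran and Saleh (Minister Plenipotentiary).
Oyelaran and Saleh are each not a regional dean, so the next rule applies.
Oyelaran and Saleh both have date of arrival in the capital 2002-05-02, so the next rule applies.
Among Oyelaran and Saleh, by date of presenting credentials (earlier first): Oyelaran (22 May 1994) before Saleh (25 Dec 1994).
Order: Takahashi, Vance, Delgado, Oyelaran, Saleh. So position 5.

5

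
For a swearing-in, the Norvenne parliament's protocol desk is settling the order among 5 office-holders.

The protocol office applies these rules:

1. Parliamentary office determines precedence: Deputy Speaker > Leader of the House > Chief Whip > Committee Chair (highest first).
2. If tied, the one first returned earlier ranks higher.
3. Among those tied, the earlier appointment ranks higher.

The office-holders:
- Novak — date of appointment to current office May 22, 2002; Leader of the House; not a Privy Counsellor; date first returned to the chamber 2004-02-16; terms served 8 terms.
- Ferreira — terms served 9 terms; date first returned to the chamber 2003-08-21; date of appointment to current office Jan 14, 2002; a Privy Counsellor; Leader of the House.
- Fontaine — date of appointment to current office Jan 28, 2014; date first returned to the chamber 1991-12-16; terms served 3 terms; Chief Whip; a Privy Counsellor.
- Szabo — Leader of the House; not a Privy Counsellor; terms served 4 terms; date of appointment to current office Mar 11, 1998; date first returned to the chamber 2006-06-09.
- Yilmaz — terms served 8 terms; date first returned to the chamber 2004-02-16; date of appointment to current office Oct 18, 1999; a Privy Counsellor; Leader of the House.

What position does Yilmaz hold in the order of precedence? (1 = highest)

2

By parliamentary office: Ferreira, Yilmaz, Novak and Szabo (Leader of the House); then Fontaine (Chief Whip).
Among Ferreira, Yilmaz, Novak and Szabo, by date first returned to the chamber (earlier first): Ferreira (2003-08-21) before Yilmaz and Novak (2004-02-16) before Szabo (2006-06-09).
Among Yilmaz and Novak, by date of appointment to current office (earlier first): Yilmaz (Oct 18, 1999) before Novak (May 22, 2002).
Order: Ferreira, Yilmaz, Novak, Szabo, Fontaine. So position 2.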